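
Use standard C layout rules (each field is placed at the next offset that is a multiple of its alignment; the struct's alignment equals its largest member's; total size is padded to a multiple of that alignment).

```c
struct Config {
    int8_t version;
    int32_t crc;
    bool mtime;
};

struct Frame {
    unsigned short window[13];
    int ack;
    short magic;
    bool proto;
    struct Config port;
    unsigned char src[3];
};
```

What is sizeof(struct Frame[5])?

260

Config: @0: version [1B, align 1] → 1; +3 pad (align 4); @4: crc [4B, align 4] → 8; @8: mtime [1B, align 1] → 9; +3 tail pad (align 4); size 12, align 4
@0: window [26B, align 2] → 26
+2 pad (align 4)
@28: ack [4B, align 4] → 32
@32: magic [2B, align 2] → 34
@34: proto [1B, align 1] → 35
+1 pad (align 4)
@36: port [12B, align 4] → 48
@48: src [3B, align 1] → 51
+1 tail pad (align 4)
size 52, align 4
array of 5: 5 × 52 = 260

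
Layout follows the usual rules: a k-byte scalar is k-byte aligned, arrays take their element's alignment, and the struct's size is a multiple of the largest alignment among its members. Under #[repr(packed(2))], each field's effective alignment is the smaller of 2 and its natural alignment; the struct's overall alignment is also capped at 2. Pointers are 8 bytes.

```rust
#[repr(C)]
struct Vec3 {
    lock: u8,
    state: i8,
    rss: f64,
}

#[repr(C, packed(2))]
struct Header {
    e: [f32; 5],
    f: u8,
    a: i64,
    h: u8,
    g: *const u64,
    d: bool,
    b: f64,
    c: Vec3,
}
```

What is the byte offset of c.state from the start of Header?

Vec3: 0..1  lock  (1B, 1-aligned); 1..2  state  (1B, 1-aligned); 2..8  -- padding (6B); 8..16  rss  (8B, 8-aligned); sizeof = 16, alignof = 8
0..20  e  (20B, 2-aligned)
20..21  f  (1B, 1-aligned)
21..22  -- padding (1B)
22..30  a  (8B, 2-aligned)
30..31  h  (1B, 1-aligned)
31..32  -- padding (1B)
32..40  g  (8B, 2-aligned)
40..41  d  (1B, 1-aligned)
41..42  -- padding (1B)
42..50  b  (8B, 2-aligned)
50..66  c  (16B, 2-aligned)
within Vec3: state at 1
50 + 1 = 51

51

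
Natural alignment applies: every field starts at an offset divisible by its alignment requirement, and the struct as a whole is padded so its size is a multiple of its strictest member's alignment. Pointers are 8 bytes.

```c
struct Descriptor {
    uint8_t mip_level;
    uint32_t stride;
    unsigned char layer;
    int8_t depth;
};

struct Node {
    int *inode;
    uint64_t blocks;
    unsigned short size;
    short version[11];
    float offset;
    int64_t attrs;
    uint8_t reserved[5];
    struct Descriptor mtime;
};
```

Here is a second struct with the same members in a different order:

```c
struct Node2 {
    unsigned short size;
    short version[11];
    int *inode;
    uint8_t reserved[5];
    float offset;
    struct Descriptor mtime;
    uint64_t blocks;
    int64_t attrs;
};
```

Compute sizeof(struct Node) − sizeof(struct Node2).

8

Descriptor: mip_level at 0 (size 1, align 1) → ends 1; pad 3 to align 4 for stride; stride at 4 (size 4, align 4) → ends 8; layer at 8 (size 1, align 1) → ends 9; depth at 9 (size 1, align 1) → ends 10; tail pad 2 to reach multiple of 4; total 12 bytes, alignment 4
inode at 0 (size 8, align 8) → ends 8
blocks at 8 (size 8, align 8) → ends 16
size at 16 (size 2, align 2) → ends 18
version at 18 (size 22, align 2) → ends 40
offset at 40 (size 4, align 4) → ends 44
pad 4 to align 8 for attrs
attrs at 48 (size 8, align 8) → ends 56
reserved at 56 (size 5, align 1) → ends 61
pad 3 to align 4 for mtime
mtime at 64 (size 12, align 4) → ends 76
tail pad 4 to reach multiple of 8
total 80 bytes, alignment 8
— Node2 —
size at 0 (size 2, align 2) → ends 2
version at 2 (size 22, align 2) → ends 24
inode at 24 (size 8, align 8) → ends 32
reserved at 32 (size 5, align 1) → ends 37
pad 3 to align 4 for offset
offset at 40 (size 4, align 4) → ends 44
mtime at 44 (size 12, align 4) → ends 56
blocks at 56 (size 8, align 8) → ends 64
attrs at 64 (size 8, align 8) → ends 72
total 72 bytes, alignment 8
80 − 72 = 8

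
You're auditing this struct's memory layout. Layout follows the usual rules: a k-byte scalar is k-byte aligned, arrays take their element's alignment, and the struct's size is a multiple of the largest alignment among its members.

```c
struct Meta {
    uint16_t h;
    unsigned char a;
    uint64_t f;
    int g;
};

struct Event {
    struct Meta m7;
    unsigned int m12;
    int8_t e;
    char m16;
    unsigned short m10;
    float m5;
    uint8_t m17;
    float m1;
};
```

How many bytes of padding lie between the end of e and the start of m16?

Meta: 0..2  h  (2B, 2-aligned); 2..3  a  (1B, 1-aligned); 3..8  -- padding (5B); 8..16  f  (8B, 8-aligned); 16..20  g  (4B, 4-aligned); 20..24  -- tail padding (4B); sizeof = 24, alignof = 8
0..24  m7  (24B, 8-aligned)
24..28  m12  (4B, 4-aligned)
28..29  e  (1B, 1-aligned)
29..30  m16  (1B, 1-aligned)

0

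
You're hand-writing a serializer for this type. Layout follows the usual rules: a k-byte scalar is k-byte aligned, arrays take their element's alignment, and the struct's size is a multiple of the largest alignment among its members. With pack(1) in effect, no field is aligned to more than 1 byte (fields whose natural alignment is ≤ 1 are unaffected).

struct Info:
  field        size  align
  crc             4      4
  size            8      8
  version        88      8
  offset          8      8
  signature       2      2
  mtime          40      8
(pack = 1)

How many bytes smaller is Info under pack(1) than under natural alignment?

10

natural layout:
  crc at 0 (size 4, align 4) → ends 4
  pad 4 to align 8 for size
  size at 8 (size 8, align 8) → ends 16
  version at 16 (size 88, align 8) → ends 104
  offset at 104 (size 8, align 8) → ends 112
  signature at 112 (size 2, align 2) → ends 114
  pad 6 to align 8 for mtime
  mtime at 120 (size 40, align 8) → ends 160
  total 160 bytes, alignment 8
packed(1) layout:
  crc at 0 (size 4, align 1) → ends 4
  size at 4 (size 8, align 1) → ends 12
  version at 12 (size 88, align 1) → ends 100
  offset at 100 (size 8, align 1) → ends 108
  signature at 108 (size 2, align 1) → ends 110
  mtime at 110 (size 40, align 1) → ends 150
  total 150 bytes, alignment 1
160 − 150 = 10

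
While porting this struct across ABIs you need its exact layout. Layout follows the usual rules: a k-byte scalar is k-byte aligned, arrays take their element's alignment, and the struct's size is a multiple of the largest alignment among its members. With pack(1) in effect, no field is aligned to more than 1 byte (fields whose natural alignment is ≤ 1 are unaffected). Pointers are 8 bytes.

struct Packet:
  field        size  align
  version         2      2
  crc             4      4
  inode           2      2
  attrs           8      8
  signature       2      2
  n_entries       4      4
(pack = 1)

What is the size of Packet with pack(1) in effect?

0..2  version  (2B, 1-aligned)
2..6  crc  (4B, 1-aligned)
6..8  inode  (2B, 1-aligned)
8..16  attrs  (8B, 1-aligned)
16..18  signature  (2B, 1-aligned)
18..22  n_entries  (4B, 1-aligned)
sizeof = 22, alignof = 1

22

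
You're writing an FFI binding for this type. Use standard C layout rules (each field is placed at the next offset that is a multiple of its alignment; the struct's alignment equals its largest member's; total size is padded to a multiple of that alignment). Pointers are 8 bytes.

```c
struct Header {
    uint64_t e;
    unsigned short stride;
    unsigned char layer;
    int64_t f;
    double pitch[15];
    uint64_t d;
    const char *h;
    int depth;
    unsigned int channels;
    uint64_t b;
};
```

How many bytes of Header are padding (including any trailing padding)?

5

@0: e [8B, align 8] → 8
@8: stride [2B, align 2] → 10
@10: layer [1B, align 1] → 11
+5 pad (align 8)
@16: f [8B, align 8] → 24
@24: pitch [120B, align 8] → 144
@144: d [8B, align 8] → 152
@152: h [8B, align 8] → 160
@160: depth [4B, align 4] → 164
@164: channels [4B, align 4] → 168
@168: b [8B, align 8] → 176
size 176, align 8
data bytes 171, size 176 → padding 5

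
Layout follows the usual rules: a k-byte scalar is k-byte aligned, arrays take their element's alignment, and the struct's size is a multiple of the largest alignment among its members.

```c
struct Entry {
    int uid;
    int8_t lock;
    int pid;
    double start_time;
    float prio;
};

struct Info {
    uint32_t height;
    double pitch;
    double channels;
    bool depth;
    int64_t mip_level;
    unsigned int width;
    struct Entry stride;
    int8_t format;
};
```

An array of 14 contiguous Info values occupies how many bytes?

1232

Entry: @0: uid [4B, align 4] → 4; @4: lock [1B, align 1] → 5; +3 pad (align 4); @8: pid [4B, align 4] → 12; +4 pad (align 8); @16: start_time [8B, align 8] → 24; @24: prio [4B, align 4] → 28; +4 tail pad (align 8); size 32, align 8
@0: height [4B, align 4] → 4
+4 pad (align 8)
@8: pitch [8B, align 8] → 16
@16: channels [8B, align 8] → 24
@24: depth [1B, align 1] → 25
+7 pad (align 8)
@32: mip_level [8B, align 8] → 40
@40: width [4B, align 4] → 44
+4 pad (align 8)
@48: stride [32B, align 8] → 80
@80: format [1B, align 1] → 81
+7 tail pad (align 8)
size 88, align 8
array of 14: 14 × 88 = 1232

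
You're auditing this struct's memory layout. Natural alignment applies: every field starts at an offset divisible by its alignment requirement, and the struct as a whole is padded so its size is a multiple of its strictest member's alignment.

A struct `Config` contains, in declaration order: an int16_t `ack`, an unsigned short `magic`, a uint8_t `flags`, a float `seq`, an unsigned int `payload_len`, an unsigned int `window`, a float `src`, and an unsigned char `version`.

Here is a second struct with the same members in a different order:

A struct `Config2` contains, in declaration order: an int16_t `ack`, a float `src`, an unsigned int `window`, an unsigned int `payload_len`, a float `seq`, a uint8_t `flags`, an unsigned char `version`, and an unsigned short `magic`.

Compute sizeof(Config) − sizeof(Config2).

@0: ack [2B, align 2] → 2
@2: magic [2B, align 2] → 4
@4: flags [1B, align 1] → 5
+3 pad (align 4)
@8: seq [4B, align 4] → 12
@12: payload_len [4B, align 4] → 16
@16: window [4B, align 4] → 20
@20: src [4B, align 4] → 24
@24: version [1B, align 1] → 25
+3 tail pad (align 4)
size 28, align 4
— Config2 —
@0: ack [2B, align 2] → 2
+2 pad (align 4)
@4: src [4B, align 4] → 8
@8: window [4B, align 4] → 12
@12: payload_len [4B, align 4] → 16
@16: seq [4B, align 4] → 20
@20: flags [1B, align 1] → 21
@21: version [1B, align 1] → 22
@22: magic [2B, align 2] → 24
size 24, align 4
28 − 24 = 4

4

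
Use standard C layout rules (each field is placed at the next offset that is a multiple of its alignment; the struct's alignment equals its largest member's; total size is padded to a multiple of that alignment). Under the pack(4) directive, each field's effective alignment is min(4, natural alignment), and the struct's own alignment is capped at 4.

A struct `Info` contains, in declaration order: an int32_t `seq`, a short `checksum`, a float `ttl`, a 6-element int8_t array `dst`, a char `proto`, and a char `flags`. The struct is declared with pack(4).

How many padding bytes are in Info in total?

@0: seq [4B, align 4] → 4
@4: checksum [2B, align 2] → 6
+2 pad (align 4)
@8: ttl [4B, align 4] → 12
@12: dst [6B, align 1] → 18
@18: proto [1B, align 1] → 19
@19: flags [1B, align 1] → 20
size 20, align 4
data bytes 18, size 20 → padding 2

2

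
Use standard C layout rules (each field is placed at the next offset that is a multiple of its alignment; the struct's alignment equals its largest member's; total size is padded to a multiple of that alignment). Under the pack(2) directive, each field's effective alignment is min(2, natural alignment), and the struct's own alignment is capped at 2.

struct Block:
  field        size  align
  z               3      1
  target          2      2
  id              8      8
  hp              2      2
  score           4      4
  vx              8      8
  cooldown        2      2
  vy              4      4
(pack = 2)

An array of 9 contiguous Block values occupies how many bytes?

z at 0 (size 3, align 1) → ends 3
pad 1 to align 2 for target
target at 4 (size 2, align 2) → ends 6
id at 6 (size 8, align 2) → ends 14
hp at 14 (size 2, align 2) → ends 16
score at 16 (size 4, align 2) → ends 20
vx at 20 (size 8, align 2) → ends 28
cooldown at 28 (size 2, align 2) → ends 30
vy at 30 (size 4, align 2) → ends 34
total 34 bytes, alignment 2
array of 9: 9 × 34 = 306

306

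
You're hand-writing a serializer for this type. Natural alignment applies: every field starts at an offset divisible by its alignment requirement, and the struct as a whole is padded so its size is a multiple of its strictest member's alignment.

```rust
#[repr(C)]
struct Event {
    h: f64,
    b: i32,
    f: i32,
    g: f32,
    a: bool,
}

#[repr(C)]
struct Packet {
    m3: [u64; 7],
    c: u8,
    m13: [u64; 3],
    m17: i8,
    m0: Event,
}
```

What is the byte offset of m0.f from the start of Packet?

108

Event: @0: h [8B, align 8] → 8; @8: b [4B, align 4] → 12; @12: f [4B, align 4] → 16; @16: g [4B, align 4] → 20; @20: a [1B, align 1] → 21; +3 tail pad (align 8); size 24, align 8
@0: m3 [56B, align 8] → 56
@56: c [1B, align 1] → 57
+7 pad (align 8)
@64: m13 [24B, align 8] → 88
@88: m17 [1B, align 1] → 89
+7 pad (align 8)
@96: m0 [24B, align 8] → 120
within Event: f at 12
96 + 12 = 108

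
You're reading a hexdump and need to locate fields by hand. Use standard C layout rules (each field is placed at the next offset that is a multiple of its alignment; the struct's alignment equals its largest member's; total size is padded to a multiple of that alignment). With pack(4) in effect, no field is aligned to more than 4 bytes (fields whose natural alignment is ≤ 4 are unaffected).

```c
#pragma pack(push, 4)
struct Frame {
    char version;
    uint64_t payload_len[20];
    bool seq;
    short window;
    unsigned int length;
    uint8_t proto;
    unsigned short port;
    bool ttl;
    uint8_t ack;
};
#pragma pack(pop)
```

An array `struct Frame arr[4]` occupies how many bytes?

0..1  version  (1B, 1-aligned)
1..4  -- padding (3B)
4..164  payload_len  (160B, 4-aligned)
164..165  seq  (1B, 1-aligned)
165..166  -- padding (1B)
166..168  window  (2B, 2-aligned)
168..172  length  (4B, 4-aligned)
172..173  proto  (1B, 1-aligned)
173..174  -- padding (1B)
174..176  port  (2B, 2-aligned)
176..177  ttl  (1B, 1-aligned)
177..178  ack  (1B, 1-aligned)
178..180  -- tail padding (2B)
sizeof = 180, alignof = 4
array of 4: 4 × 180 = 720

720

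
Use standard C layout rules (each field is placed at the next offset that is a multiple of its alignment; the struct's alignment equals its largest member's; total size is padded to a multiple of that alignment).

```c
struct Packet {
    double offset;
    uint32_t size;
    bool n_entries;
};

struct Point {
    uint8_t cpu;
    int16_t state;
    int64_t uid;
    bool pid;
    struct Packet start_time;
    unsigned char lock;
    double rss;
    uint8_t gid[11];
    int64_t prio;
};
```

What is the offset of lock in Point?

40

Packet: offset at 0 (size 8, align 8) → ends 8; size at 8 (size 4, align 4) → ends 12; n_entries at 12 (size 1, align 1) → ends 13; tail pad 3 to reach multiple of 8; total 16 bytes, alignment 8
cpu at 0 (size 1, align 1) → ends 1
pad 1 to align 2 for state
state at 2 (size 2, align 2) → ends 4
pad 4 to align 8 for uid
uid at 8 (size 8, align 8) → ends 16
pid at 16 (size 1, align 1) → ends 17
pad 7 to align 8 for start_time
start_time at 24 (size 16, align 8) → ends 40
lock at 40 (size 1, align 1) → ends 41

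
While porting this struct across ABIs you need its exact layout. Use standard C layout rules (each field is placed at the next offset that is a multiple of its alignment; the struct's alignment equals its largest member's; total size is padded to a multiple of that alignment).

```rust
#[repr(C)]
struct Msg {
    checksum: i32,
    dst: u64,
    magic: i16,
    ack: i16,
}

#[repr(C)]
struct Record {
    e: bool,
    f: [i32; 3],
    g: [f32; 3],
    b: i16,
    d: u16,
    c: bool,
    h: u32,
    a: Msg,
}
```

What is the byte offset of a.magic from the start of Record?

Msg: 0..4  checksum  (4B, 4-aligned); 4..8  -- padding (4B); 8..16  dst  (8B, 8-aligned); 16..18  magic  (2B, 2-aligned); 18..20  ack  (2B, 2-aligned); 20..24  -- tail padding (4B); sizeof = 24, alignof = 8
0..1  e  (1B, 1-aligned)
1..4  -- padding (3B)
4..16  f  (12B, 4-aligned)
16..28  g  (12B, 4-aligned)
28..30  b  (2B, 2-aligned)
30..32  d  (2B, 2-aligned)
32..33  c  (1B, 1-aligned)
33..36  -- padding (3B)
36..40  h  (4B, 4-aligned)
40..64  a  (24B, 8-aligned)
within Msg: magic at 16
40 + 16 = 56

56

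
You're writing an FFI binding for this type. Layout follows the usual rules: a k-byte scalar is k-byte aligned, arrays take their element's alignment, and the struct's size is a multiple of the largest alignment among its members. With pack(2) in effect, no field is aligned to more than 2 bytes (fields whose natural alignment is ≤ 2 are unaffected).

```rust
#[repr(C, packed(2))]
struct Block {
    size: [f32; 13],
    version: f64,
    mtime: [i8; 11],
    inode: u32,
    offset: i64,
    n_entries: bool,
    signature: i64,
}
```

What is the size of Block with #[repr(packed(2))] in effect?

size at 0 (size 52, align 2) → ends 52
version at 52 (size 8, align 2) → ends 60
mtime at 60 (size 11, align 1) → ends 71
pad 1 to align 2 for inode
inode at 72 (size 4, align 2) → ends 76
offset at 76 (size 8, align 2) → ends 84
n_entries at 84 (size 1, align 1) → ends 85
pad 1 to align 2 for signature
signature at 86 (size 8, align 2) → ends 94
total 94 bytes, alignment 2

94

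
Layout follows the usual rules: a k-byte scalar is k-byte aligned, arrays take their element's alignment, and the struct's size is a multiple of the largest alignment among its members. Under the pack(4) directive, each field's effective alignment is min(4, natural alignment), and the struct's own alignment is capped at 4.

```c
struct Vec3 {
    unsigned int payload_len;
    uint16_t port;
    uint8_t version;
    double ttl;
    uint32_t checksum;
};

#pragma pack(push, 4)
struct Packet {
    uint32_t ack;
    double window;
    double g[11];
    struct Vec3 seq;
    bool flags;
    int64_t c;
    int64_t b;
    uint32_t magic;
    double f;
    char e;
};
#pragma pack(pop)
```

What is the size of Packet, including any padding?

Vec3: 0..4  payload_len  (4B, 4-aligned); 4..6  port  (2B, 2-aligned); 6..7  version  (1B, 1-aligned); 7..8  -- padding (1B); 8..16  ttl  (8B, 8-aligned); 16..20  checksum  (4B, 4-aligned); 20..24  -- tail padding (4B); sizeof = 24, alignof = 8
0..4  ack  (4B, 4-aligned)
4..12  window  (8B, 4-aligned)
12..100  g  (88B, 4-aligned)
100..124  seq  (24B, 4-aligned)
124..125  flags  (1B, 1-aligned)
125..128  -- padding (3B)
128..136  c  (8B, 4-aligned)
136..144  b  (8B, 4-aligned)
144..148  magic  (4B, 4-aligned)
148..156  f  (8B, 4-aligned)
156..157  e  (1B, 1-aligned)
157..160  -- tail padding (3B)
sizeof = 160, alignof = 4

160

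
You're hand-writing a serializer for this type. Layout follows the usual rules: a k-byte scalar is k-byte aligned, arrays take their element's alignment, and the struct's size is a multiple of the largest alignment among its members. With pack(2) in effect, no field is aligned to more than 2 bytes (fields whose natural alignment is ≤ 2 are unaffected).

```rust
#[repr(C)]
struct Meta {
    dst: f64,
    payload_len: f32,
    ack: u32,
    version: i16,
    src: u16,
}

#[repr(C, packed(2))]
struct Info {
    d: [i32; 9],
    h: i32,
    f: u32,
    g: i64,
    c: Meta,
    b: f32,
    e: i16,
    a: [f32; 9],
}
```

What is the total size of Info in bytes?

Meta: dst at 0 (size 8, align 8) → ends 8; payload_len at 8 (size 4, align 4) → ends 12; ack at 12 (size 4, align 4) → ends 16; version at 16 (size 2, align 2) → ends 18; src at 18 (size 2, align 2) → ends 20; tail pad 4 to reach multiple of 8; total 24 bytes, alignment 8
d at 0 (size 36, align 2) → ends 36
h at 36 (size 4, align 2) → ends 40
f at 40 (size 4, align 2) → ends 44
g at 44 (size 8, align 2) → ends 52
c at 52 (size 24, align 2) → ends 76
b at 76 (size 4, align 2) → ends 80
e at 80 (size 2, align 2) → ends 82
a at 82 (size 36, align 2) → ends 118
total 118 bytes, alignment 2

118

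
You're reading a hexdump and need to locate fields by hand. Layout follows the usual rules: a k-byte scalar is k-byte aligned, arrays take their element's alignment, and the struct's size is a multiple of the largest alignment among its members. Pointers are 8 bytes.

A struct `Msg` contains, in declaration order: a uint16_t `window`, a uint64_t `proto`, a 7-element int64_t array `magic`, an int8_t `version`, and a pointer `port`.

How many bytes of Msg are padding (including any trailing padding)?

@0: window [2B, align 2] → 2
+6 pad (align 8)
@8: proto [8B, align 8] → 16
@16: magic [56B, align 8] → 72
@72: version [1B, align 1] → 73
+7 pad (align 8)
@80: port [8B, align 8] → 88
size 88, align 8
data bytes 75, size 88 → padding 13

13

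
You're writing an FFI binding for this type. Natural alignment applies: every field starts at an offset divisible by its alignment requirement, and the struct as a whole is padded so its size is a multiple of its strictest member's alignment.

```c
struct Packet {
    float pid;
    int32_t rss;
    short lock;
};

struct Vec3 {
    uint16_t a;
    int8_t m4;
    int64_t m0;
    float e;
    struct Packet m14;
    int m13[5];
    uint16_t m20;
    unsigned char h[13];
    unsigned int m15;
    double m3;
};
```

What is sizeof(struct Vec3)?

Packet: 0..4  pid  (4B, 4-aligned); 4..8  rss  (4B, 4-aligned); 8..10  lock  (2B, 2-aligned); 10..12  -- tail padding (2B); sizeof = 12, alignof = 4
0..2  a  (2B, 2-aligned)
2..3  m4  (1B, 1-aligned)
3..8  -- padding (5B)
8..16  m0  (8B, 8-aligned)
16..20  e  (4B, 4-aligned)
20..32  m14  (12B, 4-aligned)
32..52  m13  (20B, 4-aligned)
52..54  m20  (2B, 2-aligned)
54..67  h  (13B, 1-aligned)
67..68  -- padding (1B)
68..72  m15  (4B, 4-aligned)
72..80  m3  (8B, 8-aligned)
sizeof = 80, alignof = 8

80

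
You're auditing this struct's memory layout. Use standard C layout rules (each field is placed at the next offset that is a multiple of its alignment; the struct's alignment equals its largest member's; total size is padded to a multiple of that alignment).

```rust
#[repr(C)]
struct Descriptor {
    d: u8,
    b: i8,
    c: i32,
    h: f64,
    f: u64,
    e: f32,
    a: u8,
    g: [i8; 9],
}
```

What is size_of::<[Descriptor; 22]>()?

d at 0 (size 1, align 1) → ends 1
b at 1 (size 1, align 1) → ends 2
pad 2 to align 4 for c
c at 4 (size 4, align 4) → ends 8
h at 8 (size 8, align 8) → ends 16
f at 16 (size 8, align 8) → ends 24
e at 24 (size 4, align 4) → ends 28
a at 28 (size 1, align 1) → ends 29
g at 29 (size 9, align 1) → ends 38
tail pad 2 to reach multiple of 8
total 40 bytes, alignment 8
array of 22: 22 × 40 = 880

880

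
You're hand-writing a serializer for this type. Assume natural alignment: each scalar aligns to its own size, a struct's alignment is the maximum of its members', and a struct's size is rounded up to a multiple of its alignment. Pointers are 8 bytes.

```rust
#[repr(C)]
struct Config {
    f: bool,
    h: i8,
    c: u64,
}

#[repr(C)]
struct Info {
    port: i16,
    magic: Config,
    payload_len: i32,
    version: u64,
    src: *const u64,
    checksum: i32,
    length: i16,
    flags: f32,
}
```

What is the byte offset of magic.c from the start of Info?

Config: f at 0 (size 1, align 1) → ends 1; h at 1 (size 1, align 1) → ends 2; pad 6 to align 8 for c; c at 8 (size 8, align 8) → ends 16; total 16 bytes, alignment 8
port at 0 (size 2, align 2) → ends 2
pad 6 to align 8 for magic
magic at 8 (size 16, align 8) → ends 24
within Config: c at 8
8 + 8 = 16

16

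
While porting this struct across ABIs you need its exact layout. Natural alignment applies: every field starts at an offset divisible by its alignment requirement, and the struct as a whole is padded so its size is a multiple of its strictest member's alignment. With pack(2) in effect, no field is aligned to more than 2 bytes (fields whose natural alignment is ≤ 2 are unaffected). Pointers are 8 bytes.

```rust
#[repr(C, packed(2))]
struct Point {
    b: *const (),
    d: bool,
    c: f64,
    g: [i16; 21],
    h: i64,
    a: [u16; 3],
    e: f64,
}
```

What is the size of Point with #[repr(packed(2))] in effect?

82

b at 0 (size 8, align 2) → ends 8
d at 8 (size 1, align 1) → ends 9
pad 1 to align 2 for c
c at 10 (size 8, align 2) → ends 18
g at 18 (size 42, align 2) → ends 60
h at 60 (size 8, align 2) → ends 68
a at 68 (size 6, align 2) → ends 74
e at 74 (size 8, align 2) → ends 82
total 82 bytes, alignment 2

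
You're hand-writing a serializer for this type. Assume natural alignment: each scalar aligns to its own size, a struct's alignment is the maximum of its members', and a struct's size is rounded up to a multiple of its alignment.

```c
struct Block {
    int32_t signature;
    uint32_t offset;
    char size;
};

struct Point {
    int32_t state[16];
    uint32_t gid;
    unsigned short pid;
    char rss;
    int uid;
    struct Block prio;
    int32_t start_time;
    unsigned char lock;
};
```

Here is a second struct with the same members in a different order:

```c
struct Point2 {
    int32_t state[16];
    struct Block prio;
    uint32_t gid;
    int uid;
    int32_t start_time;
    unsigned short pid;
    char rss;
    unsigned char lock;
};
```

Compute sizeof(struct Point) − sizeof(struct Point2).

4

Block: signature at 0 (size 4, align 4) → ends 4; offset at 4 (size 4, align 4) → ends 8; size at 8 (size 1, align 1) → ends 9; tail pad 3 to reach multiple of 4; total 12 bytes, alignment 4
state at 0 (size 64, align 4) → ends 64
gid at 64 (size 4, align 4) → ends 68
pid at 68 (size 2, align 2) → ends 70
rss at 70 (size 1, align 1) → ends 71
pad 1 to align 4 for uid
uid at 72 (size 4, align 4) → ends 76
prio at 76 (size 12, align 4) → ends 88
start_time at 88 (size 4, align 4) → ends 92
lock at 92 (size 1, align 1) → ends 93
tail pad 3 to reach multiple of 4
total 96 bytes, alignment 4
— Point2 —
state at 0 (size 64, align 4) → ends 64
prio at 64 (size 12, align 4) → ends 76
gid at 76 (size 4, align 4) → ends 80
uid at 80 (size 4, align 4) → ends 84
start_time at 84 (size 4, align 4) → ends 88
pid at 88 (size 2, align 2) → ends 90
rss at 90 (size 1, align 1) → ends 91
lock at 91 (size 1, align 1) → ends 92
total 92 bytes, alignment 4
96 − 92 = 4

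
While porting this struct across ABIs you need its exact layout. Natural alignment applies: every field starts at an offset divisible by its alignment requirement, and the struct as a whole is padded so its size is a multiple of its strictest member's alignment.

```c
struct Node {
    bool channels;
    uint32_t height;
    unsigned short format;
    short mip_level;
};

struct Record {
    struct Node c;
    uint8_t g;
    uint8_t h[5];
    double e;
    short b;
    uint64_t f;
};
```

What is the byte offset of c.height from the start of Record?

Node: @0: channels [1B, align 1] → 1; +3 pad (align 4); @4: height [4B, align 4] → 8; @8: format [2B, align 2] → 10; @10: mip_level [2B, align 2] → 12; size 12, align 4
@0: c [12B, align 4] → 12
within Node: height at 4
0 + 4 = 4

4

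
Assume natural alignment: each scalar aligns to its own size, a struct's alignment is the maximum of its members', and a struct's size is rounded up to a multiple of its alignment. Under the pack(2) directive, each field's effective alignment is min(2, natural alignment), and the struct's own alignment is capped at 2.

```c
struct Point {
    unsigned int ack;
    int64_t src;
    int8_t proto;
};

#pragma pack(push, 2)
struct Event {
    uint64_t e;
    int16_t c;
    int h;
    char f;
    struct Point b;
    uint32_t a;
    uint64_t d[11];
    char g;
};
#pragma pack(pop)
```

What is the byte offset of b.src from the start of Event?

24

Point: @0: ack [4B, align 4] → 4; +4 pad (align 8); @8: src [8B, align 8] → 16; @16: proto [1B, align 1] → 17; +7 tail pad (align 8); size 24, align 8
@0: e [8B, align 2] → 8
@8: c [2B, align 2] → 10
@10: h [4B, align 2] → 14
@14: f [1B, align 1] → 15
+1 pad (align 2)
@16: b [24B, align 2] → 40
within Point: src at 8
16 + 8 = 24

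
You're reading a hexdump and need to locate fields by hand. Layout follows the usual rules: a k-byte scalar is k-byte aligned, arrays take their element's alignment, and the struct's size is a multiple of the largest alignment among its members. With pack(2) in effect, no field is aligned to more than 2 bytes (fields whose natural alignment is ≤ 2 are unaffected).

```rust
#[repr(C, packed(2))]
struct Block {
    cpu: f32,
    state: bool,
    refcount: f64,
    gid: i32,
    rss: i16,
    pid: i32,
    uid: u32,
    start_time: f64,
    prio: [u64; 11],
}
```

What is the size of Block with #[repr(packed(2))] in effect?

@0: cpu [4B, align 2] → 4
@4: state [1B, align 1] → 5
+1 pad (align 2)
@6: refcount [8B, align 2] → 14
@14: gid [4B, align 2] → 18
@18: rss [2B, align 2] → 20
@20: pid [4B, align 2] → 24
@24: uid [4B, align 2] → 28
@28: start_time [8B, align 2] → 36
@36: prio [88B, align 2] → 124
size 124, align 2

124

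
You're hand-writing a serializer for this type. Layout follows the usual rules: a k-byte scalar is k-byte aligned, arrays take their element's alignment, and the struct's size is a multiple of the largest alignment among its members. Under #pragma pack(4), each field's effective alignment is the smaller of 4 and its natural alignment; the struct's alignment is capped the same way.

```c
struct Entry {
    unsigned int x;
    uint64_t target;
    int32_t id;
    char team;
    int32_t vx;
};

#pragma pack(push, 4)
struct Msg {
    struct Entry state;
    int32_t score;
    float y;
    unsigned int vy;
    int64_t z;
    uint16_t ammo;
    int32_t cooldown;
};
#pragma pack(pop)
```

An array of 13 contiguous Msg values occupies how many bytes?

Entry: x at 0 (size 4, align 4) → ends 4; pad 4 to align 8 for target; target at 8 (size 8, align 8) → ends 16; id at 16 (size 4, align 4) → ends 20; team at 20 (size 1, align 1) → ends 21; pad 3 to align 4 for vx; vx at 24 (size 4, align 4) → ends 28; tail pad 4 to reach multiple of 8; total 32 bytes, alignment 8
state at 0 (size 32, align 4) → ends 32
score at 32 (size 4, align 4) → ends 36
y at 36 (size 4, align 4) → ends 40
vy at 40 (size 4, align 4) → ends 44
z at 44 (size 8, align 4) → ends 52
ammo at 52 (size 2, align 2) → ends 54
pad 2 to align 4 for cooldown
cooldown at 56 (size 4, align 4) → ends 60
total 60 bytes, alignment 4
array of 13: 13 × 60 = 780

780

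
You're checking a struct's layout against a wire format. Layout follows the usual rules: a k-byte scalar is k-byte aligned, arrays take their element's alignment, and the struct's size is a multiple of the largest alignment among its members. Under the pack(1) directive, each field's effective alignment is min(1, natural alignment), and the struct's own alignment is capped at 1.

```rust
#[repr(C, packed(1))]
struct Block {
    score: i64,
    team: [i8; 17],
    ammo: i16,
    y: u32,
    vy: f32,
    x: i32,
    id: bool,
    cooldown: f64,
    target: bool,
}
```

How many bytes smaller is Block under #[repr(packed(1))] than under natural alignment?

natural layout:
  score at 0 (size 8, align 8) → ends 8
  team at 8 (size 17, align 1) → ends 25
  pad 1 to align 2 for ammo
  ammo at 26 (size 2, align 2) → ends 28
  y at 28 (size 4, align 4) → ends 32
  vy at 32 (size 4, align 4) → ends 36
  x at 36 (size 4, align 4) → ends 40
  id at 40 (size 1, align 1) → ends 41
  pad 7 to align 8 for cooldown
  cooldown at 48 (size 8, align 8) → ends 56
  target at 56 (size 1, align 1) → ends 57
  tail pad 7 to reach multiple of 8
  total 64 bytes, alignment 8
packed(1) layout:
  score at 0 (size 8, align 1) → ends 8
  team at 8 (size 17, align 1) → ends 25
  ammo at 25 (size 2, align 1) → ends 27
  y at 27 (size 4, align 1) → ends 31
  vy at 31 (size 4, align 1) → ends 35
  x at 35 (size 4, align 1) → ends 39
  id at 39 (size 1, align 1) → ends 40
  cooldown at 40 (size 8, align 1) → ends 48
  target at 48 (size 1, align 1) → ends 49
  total 49 bytes, alignment 1
64 − 49 = 15

15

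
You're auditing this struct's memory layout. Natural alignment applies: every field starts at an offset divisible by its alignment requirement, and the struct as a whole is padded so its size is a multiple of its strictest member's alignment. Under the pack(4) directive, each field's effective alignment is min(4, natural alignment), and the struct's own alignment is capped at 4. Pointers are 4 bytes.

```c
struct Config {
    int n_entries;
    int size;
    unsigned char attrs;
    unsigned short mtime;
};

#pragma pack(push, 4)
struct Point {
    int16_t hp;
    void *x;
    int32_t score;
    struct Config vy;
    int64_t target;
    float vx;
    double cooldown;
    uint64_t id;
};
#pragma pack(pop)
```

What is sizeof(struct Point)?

Config: @0: n_entries [4B, align 4] → 4; @4: size [4B, align 4] → 8; @8: attrs [1B, align 1] → 9; +1 pad (align 2); @10: mtime [2B, align 2] → 12; size 12, align 4
@0: hp [2B, align 2] → 2
+2 pad (align 4)
@4: x [4B, align 4] → 8
@8: score [4B, align 4] → 12
@12: vy [12B, align 4] → 24
@24: target [8B, align 4] → 32
@32: vx [4B, align 4] → 36
@36: cooldown [8B, align 4] → 44
@44: id [8B, align 4] → 52
size 52, align 4

52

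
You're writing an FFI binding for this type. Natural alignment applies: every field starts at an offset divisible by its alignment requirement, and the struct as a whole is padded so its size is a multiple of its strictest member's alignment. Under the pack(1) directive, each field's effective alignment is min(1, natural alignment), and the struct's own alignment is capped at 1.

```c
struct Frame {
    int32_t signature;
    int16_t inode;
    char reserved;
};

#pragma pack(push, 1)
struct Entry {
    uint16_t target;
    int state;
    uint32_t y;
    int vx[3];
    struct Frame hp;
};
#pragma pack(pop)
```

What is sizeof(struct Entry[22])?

Frame: 0..4  signature  (4B, 4-aligned); 4..6  inode  (2B, 2-aligned); 6..7  reserved  (1B, 1-aligned); 7..8  -- tail padding (1B); sizeof = 8, alignof = 4
0..2  target  (2B, 1-aligned)
2..6  state  (4B, 1-aligned)
6..10  y  (4B, 1-aligned)
10..22  vx  (12B, 1-aligned)
22..30  hp  (8B, 1-aligned)
sizeof = 30, alignof = 1
array of 22: 22 × 30 = 660

660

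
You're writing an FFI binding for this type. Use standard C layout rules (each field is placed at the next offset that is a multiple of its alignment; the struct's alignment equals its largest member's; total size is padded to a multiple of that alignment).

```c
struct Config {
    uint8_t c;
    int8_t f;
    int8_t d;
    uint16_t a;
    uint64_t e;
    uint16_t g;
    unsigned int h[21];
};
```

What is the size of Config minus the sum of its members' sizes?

0..1  c  (1B, 1-aligned)
1..2  f  (1B, 1-aligned)
2..3  d  (1B, 1-aligned)
3..4  -- padding (1B)
4..6  a  (2B, 2-aligned)
6..8  -- padding (2B)
8..16  e  (8B, 8-aligned)
16..18  g  (2B, 2-aligned)
18..20  -- padding (2B)
20..104  h  (84B, 4-aligned)
sizeof = 104, alignof = 8
data bytes 99, size 104 → padding 5

5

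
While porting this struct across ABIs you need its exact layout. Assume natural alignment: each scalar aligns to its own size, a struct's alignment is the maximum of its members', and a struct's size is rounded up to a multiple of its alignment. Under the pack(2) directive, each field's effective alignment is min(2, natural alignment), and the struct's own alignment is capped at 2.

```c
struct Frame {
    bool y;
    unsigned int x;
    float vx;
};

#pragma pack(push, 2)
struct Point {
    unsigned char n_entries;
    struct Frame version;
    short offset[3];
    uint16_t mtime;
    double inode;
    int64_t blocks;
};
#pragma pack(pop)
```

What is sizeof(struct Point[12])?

456

Frame: y at 0 (size 1, align 1) → ends 1; pad 3 to align 4 for x; x at 4 (size 4, align 4) → ends 8; vx at 8 (size 4, align 4) → ends 12; total 12 bytes, alignment 4
n_entries at 0 (size 1, align 1) → ends 1
pad 1 to align 2 for version
version at 2 (size 12, align 2) → ends 14
offset at 14 (size 6, align 2) → ends 20
mtime at 20 (size 2, align 2) → ends 22
inode at 22 (size 8, align 2) → ends 30
blocks at 30 (size 8, align 2) → ends 38
total 38 bytes, alignment 2
array of 12: 12 × 38 = 456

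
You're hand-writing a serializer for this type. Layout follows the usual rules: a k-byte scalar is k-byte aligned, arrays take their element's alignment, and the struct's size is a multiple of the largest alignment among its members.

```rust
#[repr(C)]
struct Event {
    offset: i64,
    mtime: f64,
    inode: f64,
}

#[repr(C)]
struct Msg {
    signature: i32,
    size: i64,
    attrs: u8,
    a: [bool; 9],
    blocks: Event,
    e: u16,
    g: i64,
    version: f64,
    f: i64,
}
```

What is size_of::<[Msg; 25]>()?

Event: 0..8  offset  (8B, 8-aligned); 8..16  mtime  (8B, 8-aligned); 16..24  inode  (8B, 8-aligned); sizeof = 24, alignof = 8
0..4  signature  (4B, 4-aligned)
4..8  -- padding (4B)
8..16  size  (8B, 8-aligned)
16..17  attrs  (1B, 1-aligned)
17..26  a  (9B, 1-aligned)
26..32  -- padding (6B)
32..56  blocks  (24B, 8-aligned)
56..58  e  (2B, 2-aligned)
58..64  -- padding (6B)
64..72  g  (8B, 8-aligned)
72..80  version  (8B, 8-aligned)
80..88  f  (8B, 8-aligned)
sizeof = 88, alignof = 8
array of 25: 25 × 88 = 2200

2200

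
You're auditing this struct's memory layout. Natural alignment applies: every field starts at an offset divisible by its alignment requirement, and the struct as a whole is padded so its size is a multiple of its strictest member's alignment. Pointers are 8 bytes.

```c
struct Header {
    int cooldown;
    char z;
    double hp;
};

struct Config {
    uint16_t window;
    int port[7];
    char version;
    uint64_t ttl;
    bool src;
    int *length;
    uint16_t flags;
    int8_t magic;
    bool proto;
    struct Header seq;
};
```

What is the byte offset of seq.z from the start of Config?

Header: 0..4  cooldown  (4B, 4-aligned); 4..5  z  (1B, 1-aligned); 5..8  -- padding (3B); 8..16  hp  (8B, 8-aligned); sizeof = 16, alignof = 8
0..2  window  (2B, 2-aligned)
2..4  -- padding (2B)
4..32  port  (28B, 4-aligned)
32..33  version  (1B, 1-aligned)
33..40  -- padding (7B)
40..48  ttl  (8B, 8-aligned)
48..49  src  (1B, 1-aligned)
49..56  -- padding (7B)
56..64  length  (8B, 8-aligned)
64..66  flags  (2B, 2-aligned)
66..67  magic  (1B, 1-aligned)
67..68  proto  (1B, 1-aligned)
68..72  -- padding (4B)
72..88  seq  (16B, 8-aligned)
within Header: z at 4
72 + 4 = 76

76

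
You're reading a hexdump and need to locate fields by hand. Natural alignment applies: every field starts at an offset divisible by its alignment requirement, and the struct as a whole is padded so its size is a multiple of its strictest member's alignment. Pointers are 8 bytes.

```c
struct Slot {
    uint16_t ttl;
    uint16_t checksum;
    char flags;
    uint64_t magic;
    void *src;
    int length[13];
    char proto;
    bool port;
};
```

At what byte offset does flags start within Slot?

0..2  ttl  (2B, 2-aligned)
2..4  checksum  (2B, 2-aligned)
4..5  flags  (1B, 1-aligned)

4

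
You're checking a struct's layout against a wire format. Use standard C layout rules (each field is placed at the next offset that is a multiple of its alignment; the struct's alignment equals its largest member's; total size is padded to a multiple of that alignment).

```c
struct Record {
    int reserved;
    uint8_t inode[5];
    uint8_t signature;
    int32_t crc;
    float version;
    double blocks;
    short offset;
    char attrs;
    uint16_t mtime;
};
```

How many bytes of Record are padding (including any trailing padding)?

@0: reserved [4B, align 4] → 4
@4: inode [5B, align 1] → 9
@9: signature [1B, align 1] → 10
+2 pad (align 4)
@12: crc [4B, align 4] → 16
@16: version [4B, align 4] → 20
+4 pad (align 8)
@24: blocks [8B, align 8] → 32
@32: offset [2B, align 2] → 34
@34: attrs [1B, align 1] → 35
+1 pad (align 2)
@36: mtime [2B, align 2] → 38
+2 tail pad (align 8)
size 40, align 8
data bytes 31, size 40 → padding 9

9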